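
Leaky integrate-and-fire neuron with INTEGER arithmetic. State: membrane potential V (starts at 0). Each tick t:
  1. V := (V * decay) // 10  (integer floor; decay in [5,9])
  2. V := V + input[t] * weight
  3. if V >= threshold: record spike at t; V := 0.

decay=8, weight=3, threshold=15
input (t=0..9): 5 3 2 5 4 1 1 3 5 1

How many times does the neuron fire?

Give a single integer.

Answer: 4

Derivation:
t=0: input=5 -> V=0 FIRE
t=1: input=3 -> V=9
t=2: input=2 -> V=13
t=3: input=5 -> V=0 FIRE
t=4: input=4 -> V=12
t=5: input=1 -> V=12
t=6: input=1 -> V=12
t=7: input=3 -> V=0 FIRE
t=8: input=5 -> V=0 FIRE
t=9: input=1 -> V=3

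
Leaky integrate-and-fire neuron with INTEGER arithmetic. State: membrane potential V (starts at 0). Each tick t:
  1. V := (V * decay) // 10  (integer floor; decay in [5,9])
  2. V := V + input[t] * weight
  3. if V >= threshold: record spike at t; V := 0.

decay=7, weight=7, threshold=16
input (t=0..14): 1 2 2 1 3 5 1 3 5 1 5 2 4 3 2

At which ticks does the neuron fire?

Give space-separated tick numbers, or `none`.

t=0: input=1 -> V=7
t=1: input=2 -> V=0 FIRE
t=2: input=2 -> V=14
t=3: input=1 -> V=0 FIRE
t=4: input=3 -> V=0 FIRE
t=5: input=5 -> V=0 FIRE
t=6: input=1 -> V=7
t=7: input=3 -> V=0 FIRE
t=8: input=5 -> V=0 FIRE
t=9: input=1 -> V=7
t=10: input=5 -> V=0 FIRE
t=11: input=2 -> V=14
t=12: input=4 -> V=0 FIRE
t=13: input=3 -> V=0 FIRE
t=14: input=2 -> V=14

Answer: 1 3 4 5 7 8 10 12 13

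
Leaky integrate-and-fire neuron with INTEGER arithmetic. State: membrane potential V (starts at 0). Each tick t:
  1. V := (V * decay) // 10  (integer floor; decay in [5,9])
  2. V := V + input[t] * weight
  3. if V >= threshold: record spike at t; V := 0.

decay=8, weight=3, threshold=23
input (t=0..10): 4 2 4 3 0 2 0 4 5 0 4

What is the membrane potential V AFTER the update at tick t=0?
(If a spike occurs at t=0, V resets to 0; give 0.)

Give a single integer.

t=0: input=4 -> V=12
t=1: input=2 -> V=15
t=2: input=4 -> V=0 FIRE
t=3: input=3 -> V=9
t=4: input=0 -> V=7
t=5: input=2 -> V=11
t=6: input=0 -> V=8
t=7: input=4 -> V=18
t=8: input=5 -> V=0 FIRE
t=9: input=0 -> V=0
t=10: input=4 -> V=12

Answer: 12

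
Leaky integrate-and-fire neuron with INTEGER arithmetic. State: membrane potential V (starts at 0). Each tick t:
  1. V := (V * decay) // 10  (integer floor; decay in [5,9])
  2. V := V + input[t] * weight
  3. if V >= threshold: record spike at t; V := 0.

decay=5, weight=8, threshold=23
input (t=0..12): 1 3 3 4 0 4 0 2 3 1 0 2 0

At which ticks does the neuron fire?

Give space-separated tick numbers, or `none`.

Answer: 1 2 3 5 8

Derivation:
t=0: input=1 -> V=8
t=1: input=3 -> V=0 FIRE
t=2: input=3 -> V=0 FIRE
t=3: input=4 -> V=0 FIRE
t=4: input=0 -> V=0
t=5: input=4 -> V=0 FIRE
t=6: input=0 -> V=0
t=7: input=2 -> V=16
t=8: input=3 -> V=0 FIRE
t=9: input=1 -> V=8
t=10: input=0 -> V=4
t=11: input=2 -> V=18
t=12: input=0 -> V=9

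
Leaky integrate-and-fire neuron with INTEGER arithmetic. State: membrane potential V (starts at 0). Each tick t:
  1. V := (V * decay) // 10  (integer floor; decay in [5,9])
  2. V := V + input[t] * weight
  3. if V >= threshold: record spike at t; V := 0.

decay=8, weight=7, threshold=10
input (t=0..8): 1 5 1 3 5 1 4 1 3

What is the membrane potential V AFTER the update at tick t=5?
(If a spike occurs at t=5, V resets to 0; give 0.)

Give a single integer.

Answer: 7

Derivation:
t=0: input=1 -> V=7
t=1: input=5 -> V=0 FIRE
t=2: input=1 -> V=7
t=3: input=3 -> V=0 FIRE
t=4: input=5 -> V=0 FIRE
t=5: input=1 -> V=7
t=6: input=4 -> V=0 FIRE
t=7: input=1 -> V=7
t=8: input=3 -> V=0 FIRE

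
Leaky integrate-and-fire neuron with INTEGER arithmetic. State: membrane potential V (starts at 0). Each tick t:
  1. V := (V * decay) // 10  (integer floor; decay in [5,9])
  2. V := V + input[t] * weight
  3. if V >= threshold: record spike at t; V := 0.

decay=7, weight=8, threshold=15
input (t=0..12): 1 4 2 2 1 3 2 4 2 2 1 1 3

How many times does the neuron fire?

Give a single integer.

t=0: input=1 -> V=8
t=1: input=4 -> V=0 FIRE
t=2: input=2 -> V=0 FIRE
t=3: input=2 -> V=0 FIRE
t=4: input=1 -> V=8
t=5: input=3 -> V=0 FIRE
t=6: input=2 -> V=0 FIRE
t=7: input=4 -> V=0 FIRE
t=8: input=2 -> V=0 FIRE
t=9: input=2 -> V=0 FIRE
t=10: input=1 -> V=8
t=11: input=1 -> V=13
t=12: input=3 -> V=0 FIRE

Answer: 9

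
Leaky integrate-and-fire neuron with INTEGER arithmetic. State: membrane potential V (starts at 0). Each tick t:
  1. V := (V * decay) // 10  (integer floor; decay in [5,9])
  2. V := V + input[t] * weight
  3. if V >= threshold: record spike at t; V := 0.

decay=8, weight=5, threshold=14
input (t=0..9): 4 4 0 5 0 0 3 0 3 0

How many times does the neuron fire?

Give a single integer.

Answer: 5

Derivation:
t=0: input=4 -> V=0 FIRE
t=1: input=4 -> V=0 FIRE
t=2: input=0 -> V=0
t=3: input=5 -> V=0 FIRE
t=4: input=0 -> V=0
t=5: input=0 -> V=0
t=6: input=3 -> V=0 FIRE
t=7: input=0 -> V=0
t=8: input=3 -> V=0 FIRE
t=9: input=0 -> V=0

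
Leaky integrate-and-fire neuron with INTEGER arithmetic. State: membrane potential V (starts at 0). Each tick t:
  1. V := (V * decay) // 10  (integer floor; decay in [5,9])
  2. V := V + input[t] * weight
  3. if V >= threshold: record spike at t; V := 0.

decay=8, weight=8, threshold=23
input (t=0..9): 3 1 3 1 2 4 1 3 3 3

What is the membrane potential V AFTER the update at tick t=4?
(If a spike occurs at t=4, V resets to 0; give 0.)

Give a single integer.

Answer: 22

Derivation:
t=0: input=3 -> V=0 FIRE
t=1: input=1 -> V=8
t=2: input=3 -> V=0 FIRE
t=3: input=1 -> V=8
t=4: input=2 -> V=22
t=5: input=4 -> V=0 FIRE
t=6: input=1 -> V=8
t=7: input=3 -> V=0 FIRE
t=8: input=3 -> V=0 FIRE
t=9: input=3 -> V=0 FIRE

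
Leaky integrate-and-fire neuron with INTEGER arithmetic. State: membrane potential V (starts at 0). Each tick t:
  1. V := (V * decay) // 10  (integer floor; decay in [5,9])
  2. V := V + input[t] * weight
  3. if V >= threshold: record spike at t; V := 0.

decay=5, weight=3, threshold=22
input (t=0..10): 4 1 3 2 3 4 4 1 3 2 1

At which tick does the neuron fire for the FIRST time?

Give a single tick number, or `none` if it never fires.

t=0: input=4 -> V=12
t=1: input=1 -> V=9
t=2: input=3 -> V=13
t=3: input=2 -> V=12
t=4: input=3 -> V=15
t=5: input=4 -> V=19
t=6: input=4 -> V=21
t=7: input=1 -> V=13
t=8: input=3 -> V=15
t=9: input=2 -> V=13
t=10: input=1 -> V=9

Answer: none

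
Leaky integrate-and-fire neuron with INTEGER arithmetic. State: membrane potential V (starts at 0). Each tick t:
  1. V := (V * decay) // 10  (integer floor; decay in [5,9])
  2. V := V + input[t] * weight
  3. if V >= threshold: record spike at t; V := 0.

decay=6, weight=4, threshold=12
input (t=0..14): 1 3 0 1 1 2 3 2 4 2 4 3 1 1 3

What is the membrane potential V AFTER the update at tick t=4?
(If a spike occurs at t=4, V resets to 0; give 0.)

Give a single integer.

t=0: input=1 -> V=4
t=1: input=3 -> V=0 FIRE
t=2: input=0 -> V=0
t=3: input=1 -> V=4
t=4: input=1 -> V=6
t=5: input=2 -> V=11
t=6: input=3 -> V=0 FIRE
t=7: input=2 -> V=8
t=8: input=4 -> V=0 FIRE
t=9: input=2 -> V=8
t=10: input=4 -> V=0 FIRE
t=11: input=3 -> V=0 FIRE
t=12: input=1 -> V=4
t=13: input=1 -> V=6
t=14: input=3 -> V=0 FIRE

Answer: 6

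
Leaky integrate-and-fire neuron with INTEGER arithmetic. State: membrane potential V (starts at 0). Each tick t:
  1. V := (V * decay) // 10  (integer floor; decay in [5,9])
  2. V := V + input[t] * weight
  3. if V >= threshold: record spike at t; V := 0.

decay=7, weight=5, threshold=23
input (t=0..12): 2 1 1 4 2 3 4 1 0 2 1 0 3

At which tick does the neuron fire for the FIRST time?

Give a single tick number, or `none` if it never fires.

Answer: 3

Derivation:
t=0: input=2 -> V=10
t=1: input=1 -> V=12
t=2: input=1 -> V=13
t=3: input=4 -> V=0 FIRE
t=4: input=2 -> V=10
t=5: input=3 -> V=22
t=6: input=4 -> V=0 FIRE
t=7: input=1 -> V=5
t=8: input=0 -> V=3
t=9: input=2 -> V=12
t=10: input=1 -> V=13
t=11: input=0 -> V=9
t=12: input=3 -> V=21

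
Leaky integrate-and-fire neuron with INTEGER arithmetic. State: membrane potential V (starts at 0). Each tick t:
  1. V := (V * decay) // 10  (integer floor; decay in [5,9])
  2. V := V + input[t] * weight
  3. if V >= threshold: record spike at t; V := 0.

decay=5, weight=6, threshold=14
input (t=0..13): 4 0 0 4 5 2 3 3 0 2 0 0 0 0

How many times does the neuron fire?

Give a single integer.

t=0: input=4 -> V=0 FIRE
t=1: input=0 -> V=0
t=2: input=0 -> V=0
t=3: input=4 -> V=0 FIRE
t=4: input=5 -> V=0 FIRE
t=5: input=2 -> V=12
t=6: input=3 -> V=0 FIRE
t=7: input=3 -> V=0 FIRE
t=8: input=0 -> V=0
t=9: input=2 -> V=12
t=10: input=0 -> V=6
t=11: input=0 -> V=3
t=12: input=0 -> V=1
t=13: input=0 -> V=0

Answer: 5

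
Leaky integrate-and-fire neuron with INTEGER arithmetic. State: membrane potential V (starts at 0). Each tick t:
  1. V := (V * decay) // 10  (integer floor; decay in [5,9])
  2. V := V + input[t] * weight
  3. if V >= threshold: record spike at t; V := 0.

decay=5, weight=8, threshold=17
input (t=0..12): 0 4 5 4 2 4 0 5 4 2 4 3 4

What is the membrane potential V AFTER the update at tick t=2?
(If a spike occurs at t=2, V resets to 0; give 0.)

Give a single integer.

t=0: input=0 -> V=0
t=1: input=4 -> V=0 FIRE
t=2: input=5 -> V=0 FIRE
t=3: input=4 -> V=0 FIRE
t=4: input=2 -> V=16
t=5: input=4 -> V=0 FIRE
t=6: input=0 -> V=0
t=7: input=5 -> V=0 FIRE
t=8: input=4 -> V=0 FIRE
t=9: input=2 -> V=16
t=10: input=4 -> V=0 FIRE
t=11: input=3 -> V=0 FIRE
t=12: input=4 -> V=0 FIRE

Answer: 0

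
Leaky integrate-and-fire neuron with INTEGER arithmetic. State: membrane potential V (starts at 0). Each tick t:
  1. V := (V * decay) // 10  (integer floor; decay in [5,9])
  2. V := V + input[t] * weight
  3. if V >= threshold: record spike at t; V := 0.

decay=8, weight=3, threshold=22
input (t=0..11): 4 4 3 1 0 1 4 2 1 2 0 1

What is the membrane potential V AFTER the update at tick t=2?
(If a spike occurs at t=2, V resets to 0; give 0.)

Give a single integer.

Answer: 0

Derivation:
t=0: input=4 -> V=12
t=1: input=4 -> V=21
t=2: input=3 -> V=0 FIRE
t=3: input=1 -> V=3
t=4: input=0 -> V=2
t=5: input=1 -> V=4
t=6: input=4 -> V=15
t=7: input=2 -> V=18
t=8: input=1 -> V=17
t=9: input=2 -> V=19
t=10: input=0 -> V=15
t=11: input=1 -> V=15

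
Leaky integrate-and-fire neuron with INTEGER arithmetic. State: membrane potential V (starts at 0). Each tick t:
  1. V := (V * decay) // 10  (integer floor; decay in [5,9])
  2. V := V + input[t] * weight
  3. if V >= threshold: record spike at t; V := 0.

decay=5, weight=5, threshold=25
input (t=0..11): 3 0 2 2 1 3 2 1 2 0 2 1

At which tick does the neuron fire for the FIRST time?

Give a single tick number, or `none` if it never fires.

t=0: input=3 -> V=15
t=1: input=0 -> V=7
t=2: input=2 -> V=13
t=3: input=2 -> V=16
t=4: input=1 -> V=13
t=5: input=3 -> V=21
t=6: input=2 -> V=20
t=7: input=1 -> V=15
t=8: input=2 -> V=17
t=9: input=0 -> V=8
t=10: input=2 -> V=14
t=11: input=1 -> V=12

Answer: none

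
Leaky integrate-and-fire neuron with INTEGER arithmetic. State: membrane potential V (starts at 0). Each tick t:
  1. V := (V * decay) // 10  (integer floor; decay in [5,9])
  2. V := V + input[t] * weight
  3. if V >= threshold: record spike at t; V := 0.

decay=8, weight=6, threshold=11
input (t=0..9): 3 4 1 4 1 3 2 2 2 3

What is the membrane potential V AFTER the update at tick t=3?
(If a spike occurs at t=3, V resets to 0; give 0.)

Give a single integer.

Answer: 0

Derivation:
t=0: input=3 -> V=0 FIRE
t=1: input=4 -> V=0 FIRE
t=2: input=1 -> V=6
t=3: input=4 -> V=0 FIRE
t=4: input=1 -> V=6
t=5: input=3 -> V=0 FIRE
t=6: input=2 -> V=0 FIRE
t=7: input=2 -> V=0 FIRE
t=8: input=2 -> V=0 FIRE
t=9: input=3 -> V=0 FIRE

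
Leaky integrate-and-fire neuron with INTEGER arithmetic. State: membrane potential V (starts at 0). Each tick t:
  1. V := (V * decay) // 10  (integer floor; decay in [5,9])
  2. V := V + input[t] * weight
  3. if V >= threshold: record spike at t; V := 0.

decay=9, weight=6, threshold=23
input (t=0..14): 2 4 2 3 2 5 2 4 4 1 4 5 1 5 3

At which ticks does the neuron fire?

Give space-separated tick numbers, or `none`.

Answer: 1 3 5 7 8 10 11 13

Derivation:
t=0: input=2 -> V=12
t=1: input=4 -> V=0 FIRE
t=2: input=2 -> V=12
t=3: input=3 -> V=0 FIRE
t=4: input=2 -> V=12
t=5: input=5 -> V=0 FIRE
t=6: input=2 -> V=12
t=7: input=4 -> V=0 FIRE
t=8: input=4 -> V=0 FIRE
t=9: input=1 -> V=6
t=10: input=4 -> V=0 FIRE
t=11: input=5 -> V=0 FIRE
t=12: input=1 -> V=6
t=13: input=5 -> V=0 FIRE
t=14: input=3 -> V=18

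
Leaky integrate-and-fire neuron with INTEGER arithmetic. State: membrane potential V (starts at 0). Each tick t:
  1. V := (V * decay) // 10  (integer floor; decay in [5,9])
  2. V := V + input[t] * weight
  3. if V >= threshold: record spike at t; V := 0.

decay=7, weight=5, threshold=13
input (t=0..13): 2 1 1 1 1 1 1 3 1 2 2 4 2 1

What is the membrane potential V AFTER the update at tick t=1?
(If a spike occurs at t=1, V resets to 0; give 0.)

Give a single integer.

t=0: input=2 -> V=10
t=1: input=1 -> V=12
t=2: input=1 -> V=0 FIRE
t=3: input=1 -> V=5
t=4: input=1 -> V=8
t=5: input=1 -> V=10
t=6: input=1 -> V=12
t=7: input=3 -> V=0 FIRE
t=8: input=1 -> V=5
t=9: input=2 -> V=0 FIRE
t=10: input=2 -> V=10
t=11: input=4 -> V=0 FIRE
t=12: input=2 -> V=10
t=13: input=1 -> V=12

Answer: 12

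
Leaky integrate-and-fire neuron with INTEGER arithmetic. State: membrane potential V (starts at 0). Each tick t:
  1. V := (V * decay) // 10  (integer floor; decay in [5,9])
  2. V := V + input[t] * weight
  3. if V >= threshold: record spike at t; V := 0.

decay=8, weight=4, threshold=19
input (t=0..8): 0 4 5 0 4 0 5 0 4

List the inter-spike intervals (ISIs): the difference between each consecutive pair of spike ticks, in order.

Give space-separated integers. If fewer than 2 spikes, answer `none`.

Answer: 4

Derivation:
t=0: input=0 -> V=0
t=1: input=4 -> V=16
t=2: input=5 -> V=0 FIRE
t=3: input=0 -> V=0
t=4: input=4 -> V=16
t=5: input=0 -> V=12
t=6: input=5 -> V=0 FIRE
t=7: input=0 -> V=0
t=8: input=4 -> V=16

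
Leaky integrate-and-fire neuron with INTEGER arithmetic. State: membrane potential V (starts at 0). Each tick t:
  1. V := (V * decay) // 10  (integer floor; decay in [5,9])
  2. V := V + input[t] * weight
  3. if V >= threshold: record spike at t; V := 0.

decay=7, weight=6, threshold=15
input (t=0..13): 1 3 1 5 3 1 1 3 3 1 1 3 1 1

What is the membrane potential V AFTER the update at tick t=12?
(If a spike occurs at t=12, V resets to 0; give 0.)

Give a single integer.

Answer: 6

Derivation:
t=0: input=1 -> V=6
t=1: input=3 -> V=0 FIRE
t=2: input=1 -> V=6
t=3: input=5 -> V=0 FIRE
t=4: input=3 -> V=0 FIRE
t=5: input=1 -> V=6
t=6: input=1 -> V=10
t=7: input=3 -> V=0 FIRE
t=8: input=3 -> V=0 FIRE
t=9: input=1 -> V=6
t=10: input=1 -> V=10
t=11: input=3 -> V=0 FIRE
t=12: input=1 -> V=6
t=13: input=1 -> V=10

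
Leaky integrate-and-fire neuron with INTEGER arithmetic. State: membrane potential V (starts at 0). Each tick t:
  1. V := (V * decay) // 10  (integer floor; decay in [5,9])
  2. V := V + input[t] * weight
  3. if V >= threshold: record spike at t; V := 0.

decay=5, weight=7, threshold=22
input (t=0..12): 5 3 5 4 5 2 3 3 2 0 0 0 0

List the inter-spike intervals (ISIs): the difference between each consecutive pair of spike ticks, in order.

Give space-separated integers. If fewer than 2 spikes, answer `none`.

Answer: 2 1 1 2 2

Derivation:
t=0: input=5 -> V=0 FIRE
t=1: input=3 -> V=21
t=2: input=5 -> V=0 FIRE
t=3: input=4 -> V=0 FIRE
t=4: input=5 -> V=0 FIRE
t=5: input=2 -> V=14
t=6: input=3 -> V=0 FIRE
t=7: input=3 -> V=21
t=8: input=2 -> V=0 FIRE
t=9: input=0 -> V=0
t=10: input=0 -> V=0
t=11: input=0 -> V=0
t=12: input=0 -> V=0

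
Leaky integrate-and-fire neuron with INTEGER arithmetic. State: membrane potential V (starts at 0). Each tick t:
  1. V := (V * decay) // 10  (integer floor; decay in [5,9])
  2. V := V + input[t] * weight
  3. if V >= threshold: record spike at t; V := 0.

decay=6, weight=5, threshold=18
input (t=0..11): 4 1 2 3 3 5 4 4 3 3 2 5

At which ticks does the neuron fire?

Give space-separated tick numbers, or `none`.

Answer: 0 3 5 6 7 9 11

Derivation:
t=0: input=4 -> V=0 FIRE
t=1: input=1 -> V=5
t=2: input=2 -> V=13
t=3: input=3 -> V=0 FIRE
t=4: input=3 -> V=15
t=5: input=5 -> V=0 FIRE
t=6: input=4 -> V=0 FIRE
t=7: input=4 -> V=0 FIRE
t=8: input=3 -> V=15
t=9: input=3 -> V=0 FIRE
t=10: input=2 -> V=10
t=11: input=5 -> V=0 FIRE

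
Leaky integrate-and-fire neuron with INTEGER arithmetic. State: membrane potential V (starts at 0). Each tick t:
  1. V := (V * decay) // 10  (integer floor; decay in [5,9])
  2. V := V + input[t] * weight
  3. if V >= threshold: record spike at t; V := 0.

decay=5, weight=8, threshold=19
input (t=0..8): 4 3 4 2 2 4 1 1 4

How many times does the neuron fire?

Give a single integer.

t=0: input=4 -> V=0 FIRE
t=1: input=3 -> V=0 FIRE
t=2: input=4 -> V=0 FIRE
t=3: input=2 -> V=16
t=4: input=2 -> V=0 FIRE
t=5: input=4 -> V=0 FIRE
t=6: input=1 -> V=8
t=7: input=1 -> V=12
t=8: input=4 -> V=0 FIRE

Answer: 6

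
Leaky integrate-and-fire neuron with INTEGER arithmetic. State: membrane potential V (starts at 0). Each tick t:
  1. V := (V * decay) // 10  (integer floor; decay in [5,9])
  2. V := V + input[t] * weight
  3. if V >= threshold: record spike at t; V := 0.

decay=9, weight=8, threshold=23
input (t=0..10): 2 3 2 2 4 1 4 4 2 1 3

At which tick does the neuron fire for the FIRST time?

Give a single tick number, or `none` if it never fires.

Answer: 1

Derivation:
t=0: input=2 -> V=16
t=1: input=3 -> V=0 FIRE
t=2: input=2 -> V=16
t=3: input=2 -> V=0 FIRE
t=4: input=4 -> V=0 FIRE
t=5: input=1 -> V=8
t=6: input=4 -> V=0 FIRE
t=7: input=4 -> V=0 FIRE
t=8: input=2 -> V=16
t=9: input=1 -> V=22
t=10: input=3 -> V=0 FIRE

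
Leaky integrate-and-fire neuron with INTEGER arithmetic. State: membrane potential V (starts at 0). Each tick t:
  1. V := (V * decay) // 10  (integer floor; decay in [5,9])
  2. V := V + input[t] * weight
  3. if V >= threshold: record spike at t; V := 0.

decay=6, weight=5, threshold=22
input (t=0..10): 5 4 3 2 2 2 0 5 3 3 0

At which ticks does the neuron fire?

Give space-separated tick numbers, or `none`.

t=0: input=5 -> V=0 FIRE
t=1: input=4 -> V=20
t=2: input=3 -> V=0 FIRE
t=3: input=2 -> V=10
t=4: input=2 -> V=16
t=5: input=2 -> V=19
t=6: input=0 -> V=11
t=7: input=5 -> V=0 FIRE
t=8: input=3 -> V=15
t=9: input=3 -> V=0 FIRE
t=10: input=0 -> V=0

Answer: 0 2 7 9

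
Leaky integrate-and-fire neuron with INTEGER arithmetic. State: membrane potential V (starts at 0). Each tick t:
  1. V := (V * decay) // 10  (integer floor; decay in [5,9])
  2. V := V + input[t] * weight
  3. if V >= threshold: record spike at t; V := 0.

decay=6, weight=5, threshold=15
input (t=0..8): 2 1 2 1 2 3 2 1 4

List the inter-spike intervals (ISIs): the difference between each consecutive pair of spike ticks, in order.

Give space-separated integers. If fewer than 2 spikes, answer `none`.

Answer: 3 3

Derivation:
t=0: input=2 -> V=10
t=1: input=1 -> V=11
t=2: input=2 -> V=0 FIRE
t=3: input=1 -> V=5
t=4: input=2 -> V=13
t=5: input=3 -> V=0 FIRE
t=6: input=2 -> V=10
t=7: input=1 -> V=11
t=8: input=4 -> V=0 FIRE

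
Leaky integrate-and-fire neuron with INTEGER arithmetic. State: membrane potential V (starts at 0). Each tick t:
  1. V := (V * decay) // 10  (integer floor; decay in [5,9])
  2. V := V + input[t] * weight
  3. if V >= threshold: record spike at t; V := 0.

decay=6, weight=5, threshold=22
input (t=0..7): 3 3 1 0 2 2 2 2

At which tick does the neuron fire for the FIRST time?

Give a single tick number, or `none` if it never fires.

Answer: 1

Derivation:
t=0: input=3 -> V=15
t=1: input=3 -> V=0 FIRE
t=2: input=1 -> V=5
t=3: input=0 -> V=3
t=4: input=2 -> V=11
t=5: input=2 -> V=16
t=6: input=2 -> V=19
t=7: input=2 -> V=21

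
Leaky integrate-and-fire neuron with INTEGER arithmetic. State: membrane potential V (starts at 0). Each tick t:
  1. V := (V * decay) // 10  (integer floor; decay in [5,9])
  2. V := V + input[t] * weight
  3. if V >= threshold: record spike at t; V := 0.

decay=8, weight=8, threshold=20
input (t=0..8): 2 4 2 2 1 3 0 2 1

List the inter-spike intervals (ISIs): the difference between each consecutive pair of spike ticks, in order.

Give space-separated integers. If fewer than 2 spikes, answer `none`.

Answer: 2 2 3

Derivation:
t=0: input=2 -> V=16
t=1: input=4 -> V=0 FIRE
t=2: input=2 -> V=16
t=3: input=2 -> V=0 FIRE
t=4: input=1 -> V=8
t=5: input=3 -> V=0 FIRE
t=6: input=0 -> V=0
t=7: input=2 -> V=16
t=8: input=1 -> V=0 FIRE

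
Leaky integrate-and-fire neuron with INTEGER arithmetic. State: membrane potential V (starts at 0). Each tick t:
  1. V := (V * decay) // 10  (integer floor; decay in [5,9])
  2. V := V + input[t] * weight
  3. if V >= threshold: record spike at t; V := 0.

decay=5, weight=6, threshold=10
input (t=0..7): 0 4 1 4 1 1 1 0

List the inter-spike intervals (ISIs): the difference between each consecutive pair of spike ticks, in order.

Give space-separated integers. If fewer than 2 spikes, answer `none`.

Answer: 2 3

Derivation:
t=0: input=0 -> V=0
t=1: input=4 -> V=0 FIRE
t=2: input=1 -> V=6
t=3: input=4 -> V=0 FIRE
t=4: input=1 -> V=6
t=5: input=1 -> V=9
t=6: input=1 -> V=0 FIRE
t=7: input=0 -> V=0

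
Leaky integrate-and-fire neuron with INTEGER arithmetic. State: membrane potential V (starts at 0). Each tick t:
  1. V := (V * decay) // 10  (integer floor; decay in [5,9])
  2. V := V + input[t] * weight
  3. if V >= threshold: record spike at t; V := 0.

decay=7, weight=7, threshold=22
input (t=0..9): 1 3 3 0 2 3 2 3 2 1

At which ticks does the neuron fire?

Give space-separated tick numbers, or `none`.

Answer: 1 4 6 8

Derivation:
t=0: input=1 -> V=7
t=1: input=3 -> V=0 FIRE
t=2: input=3 -> V=21
t=3: input=0 -> V=14
t=4: input=2 -> V=0 FIRE
t=5: input=3 -> V=21
t=6: input=2 -> V=0 FIRE
t=7: input=3 -> V=21
t=8: input=2 -> V=0 FIRE
t=9: input=1 -> V=7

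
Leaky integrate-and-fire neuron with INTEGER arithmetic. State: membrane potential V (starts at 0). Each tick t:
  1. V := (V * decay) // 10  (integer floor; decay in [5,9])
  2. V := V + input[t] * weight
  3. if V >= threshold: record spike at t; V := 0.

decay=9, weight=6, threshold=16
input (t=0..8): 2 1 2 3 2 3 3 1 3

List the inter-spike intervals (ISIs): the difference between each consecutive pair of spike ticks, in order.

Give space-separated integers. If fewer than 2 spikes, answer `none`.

Answer: 2 2 1 2

Derivation:
t=0: input=2 -> V=12
t=1: input=1 -> V=0 FIRE
t=2: input=2 -> V=12
t=3: input=3 -> V=0 FIRE
t=4: input=2 -> V=12
t=5: input=3 -> V=0 FIRE
t=6: input=3 -> V=0 FIRE
t=7: input=1 -> V=6
t=8: input=3 -> V=0 FIRE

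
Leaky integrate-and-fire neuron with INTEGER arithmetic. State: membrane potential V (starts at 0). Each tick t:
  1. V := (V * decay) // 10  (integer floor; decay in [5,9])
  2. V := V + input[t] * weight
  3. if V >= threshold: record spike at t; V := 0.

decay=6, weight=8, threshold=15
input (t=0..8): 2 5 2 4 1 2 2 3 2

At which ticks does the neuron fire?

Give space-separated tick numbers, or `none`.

t=0: input=2 -> V=0 FIRE
t=1: input=5 -> V=0 FIRE
t=2: input=2 -> V=0 FIRE
t=3: input=4 -> V=0 FIRE
t=4: input=1 -> V=8
t=5: input=2 -> V=0 FIRE
t=6: input=2 -> V=0 FIRE
t=7: input=3 -> V=0 FIRE
t=8: input=2 -> V=0 FIRE

Answer: 0 1 2 3 5 6 7 8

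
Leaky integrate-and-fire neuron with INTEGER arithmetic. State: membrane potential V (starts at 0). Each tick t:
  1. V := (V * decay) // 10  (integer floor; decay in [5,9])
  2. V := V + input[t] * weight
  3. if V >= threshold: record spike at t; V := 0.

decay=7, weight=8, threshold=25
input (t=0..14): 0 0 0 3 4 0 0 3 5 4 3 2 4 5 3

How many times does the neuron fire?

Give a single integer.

t=0: input=0 -> V=0
t=1: input=0 -> V=0
t=2: input=0 -> V=0
t=3: input=3 -> V=24
t=4: input=4 -> V=0 FIRE
t=5: input=0 -> V=0
t=6: input=0 -> V=0
t=7: input=3 -> V=24
t=8: input=5 -> V=0 FIRE
t=9: input=4 -> V=0 FIRE
t=10: input=3 -> V=24
t=11: input=2 -> V=0 FIRE
t=12: input=4 -> V=0 FIRE
t=13: input=5 -> V=0 FIRE
t=14: input=3 -> V=24

Answer: 6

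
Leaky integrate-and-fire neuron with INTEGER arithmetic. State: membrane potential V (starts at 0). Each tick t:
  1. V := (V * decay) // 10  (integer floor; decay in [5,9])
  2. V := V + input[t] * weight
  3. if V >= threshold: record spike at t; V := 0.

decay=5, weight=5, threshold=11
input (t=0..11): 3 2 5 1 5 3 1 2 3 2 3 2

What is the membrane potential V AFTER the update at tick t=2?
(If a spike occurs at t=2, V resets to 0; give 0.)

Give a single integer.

Answer: 0

Derivation:
t=0: input=3 -> V=0 FIRE
t=1: input=2 -> V=10
t=2: input=5 -> V=0 FIRE
t=3: input=1 -> V=5
t=4: input=5 -> V=0 FIRE
t=5: input=3 -> V=0 FIRE
t=6: input=1 -> V=5
t=7: input=2 -> V=0 FIRE
t=8: input=3 -> V=0 FIRE
t=9: input=2 -> V=10
t=10: input=3 -> V=0 FIRE
t=11: input=2 -> V=10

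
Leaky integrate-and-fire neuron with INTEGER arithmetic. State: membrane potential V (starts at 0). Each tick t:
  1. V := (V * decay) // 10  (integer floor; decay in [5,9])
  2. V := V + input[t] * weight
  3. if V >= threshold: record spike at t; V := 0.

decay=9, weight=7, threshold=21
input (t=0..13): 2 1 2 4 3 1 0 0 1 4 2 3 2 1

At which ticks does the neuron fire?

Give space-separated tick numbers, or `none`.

Answer: 2 3 4 9 11

Derivation:
t=0: input=2 -> V=14
t=1: input=1 -> V=19
t=2: input=2 -> V=0 FIRE
t=3: input=4 -> V=0 FIRE
t=4: input=3 -> V=0 FIRE
t=5: input=1 -> V=7
t=6: input=0 -> V=6
t=7: input=0 -> V=5
t=8: input=1 -> V=11
t=9: input=4 -> V=0 FIRE
t=10: input=2 -> V=14
t=11: input=3 -> V=0 FIRE
t=12: input=2 -> V=14
t=13: input=1 -> V=19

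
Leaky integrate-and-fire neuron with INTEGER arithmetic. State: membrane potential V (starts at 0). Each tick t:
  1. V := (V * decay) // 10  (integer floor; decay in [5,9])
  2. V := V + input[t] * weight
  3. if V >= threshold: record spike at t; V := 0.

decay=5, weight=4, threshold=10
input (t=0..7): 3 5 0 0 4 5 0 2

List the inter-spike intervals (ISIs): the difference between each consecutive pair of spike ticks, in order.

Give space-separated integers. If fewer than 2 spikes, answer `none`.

Answer: 1 3 1

Derivation:
t=0: input=3 -> V=0 FIRE
t=1: input=5 -> V=0 FIRE
t=2: input=0 -> V=0
t=3: input=0 -> V=0
t=4: input=4 -> V=0 FIRE
t=5: input=5 -> V=0 FIRE
t=6: input=0 -> V=0
t=7: input=2 -> V=8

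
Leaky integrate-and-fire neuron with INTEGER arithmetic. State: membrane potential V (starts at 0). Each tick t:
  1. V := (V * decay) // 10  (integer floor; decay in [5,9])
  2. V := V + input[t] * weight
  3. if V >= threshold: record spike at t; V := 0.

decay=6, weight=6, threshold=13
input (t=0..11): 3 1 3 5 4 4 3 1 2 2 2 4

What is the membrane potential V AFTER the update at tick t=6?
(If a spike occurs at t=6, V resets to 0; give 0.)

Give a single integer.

t=0: input=3 -> V=0 FIRE
t=1: input=1 -> V=6
t=2: input=3 -> V=0 FIRE
t=3: input=5 -> V=0 FIRE
t=4: input=4 -> V=0 FIRE
t=5: input=4 -> V=0 FIRE
t=6: input=3 -> V=0 FIRE
t=7: input=1 -> V=6
t=8: input=2 -> V=0 FIRE
t=9: input=2 -> V=12
t=10: input=2 -> V=0 FIRE
t=11: input=4 -> V=0 FIRE

Answer: 0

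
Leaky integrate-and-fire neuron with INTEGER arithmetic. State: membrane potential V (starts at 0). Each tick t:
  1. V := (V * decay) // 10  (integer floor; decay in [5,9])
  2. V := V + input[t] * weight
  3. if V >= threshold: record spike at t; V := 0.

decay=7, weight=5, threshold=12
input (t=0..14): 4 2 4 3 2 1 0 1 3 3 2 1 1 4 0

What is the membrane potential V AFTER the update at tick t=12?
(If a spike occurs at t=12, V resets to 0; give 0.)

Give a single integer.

Answer: 5

Derivation:
t=0: input=4 -> V=0 FIRE
t=1: input=2 -> V=10
t=2: input=4 -> V=0 FIRE
t=3: input=3 -> V=0 FIRE
t=4: input=2 -> V=10
t=5: input=1 -> V=0 FIRE
t=6: input=0 -> V=0
t=7: input=1 -> V=5
t=8: input=3 -> V=0 FIRE
t=9: input=3 -> V=0 FIRE
t=10: input=2 -> V=10
t=11: input=1 -> V=0 FIRE
t=12: input=1 -> V=5
t=13: input=4 -> V=0 FIRE
t=14: input=0 -> V=0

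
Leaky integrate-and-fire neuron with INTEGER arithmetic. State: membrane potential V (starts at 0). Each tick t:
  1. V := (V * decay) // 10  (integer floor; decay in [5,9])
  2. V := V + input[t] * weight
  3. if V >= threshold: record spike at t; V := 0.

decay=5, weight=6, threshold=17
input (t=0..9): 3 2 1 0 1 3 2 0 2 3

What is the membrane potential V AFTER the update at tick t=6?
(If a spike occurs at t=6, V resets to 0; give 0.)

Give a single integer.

t=0: input=3 -> V=0 FIRE
t=1: input=2 -> V=12
t=2: input=1 -> V=12
t=3: input=0 -> V=6
t=4: input=1 -> V=9
t=5: input=3 -> V=0 FIRE
t=6: input=2 -> V=12
t=7: input=0 -> V=6
t=8: input=2 -> V=15
t=9: input=3 -> V=0 FIRE

Answer: 12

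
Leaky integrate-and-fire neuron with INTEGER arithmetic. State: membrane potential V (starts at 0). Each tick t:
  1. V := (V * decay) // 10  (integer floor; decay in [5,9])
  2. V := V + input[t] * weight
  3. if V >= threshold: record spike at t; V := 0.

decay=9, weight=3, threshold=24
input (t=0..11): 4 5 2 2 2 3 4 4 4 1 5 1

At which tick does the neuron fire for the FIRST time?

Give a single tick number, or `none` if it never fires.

Answer: 1

Derivation:
t=0: input=4 -> V=12
t=1: input=5 -> V=0 FIRE
t=2: input=2 -> V=6
t=3: input=2 -> V=11
t=4: input=2 -> V=15
t=5: input=3 -> V=22
t=6: input=4 -> V=0 FIRE
t=7: input=4 -> V=12
t=8: input=4 -> V=22
t=9: input=1 -> V=22
t=10: input=5 -> V=0 FIRE
t=11: input=1 -> V=3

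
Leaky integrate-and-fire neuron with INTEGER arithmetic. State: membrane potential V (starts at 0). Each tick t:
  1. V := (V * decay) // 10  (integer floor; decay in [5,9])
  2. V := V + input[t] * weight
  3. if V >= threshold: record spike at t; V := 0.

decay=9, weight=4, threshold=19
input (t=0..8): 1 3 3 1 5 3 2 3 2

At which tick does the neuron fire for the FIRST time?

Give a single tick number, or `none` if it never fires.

t=0: input=1 -> V=4
t=1: input=3 -> V=15
t=2: input=3 -> V=0 FIRE
t=3: input=1 -> V=4
t=4: input=5 -> V=0 FIRE
t=5: input=3 -> V=12
t=6: input=2 -> V=18
t=7: input=3 -> V=0 FIRE
t=8: input=2 -> V=8

Answer: 2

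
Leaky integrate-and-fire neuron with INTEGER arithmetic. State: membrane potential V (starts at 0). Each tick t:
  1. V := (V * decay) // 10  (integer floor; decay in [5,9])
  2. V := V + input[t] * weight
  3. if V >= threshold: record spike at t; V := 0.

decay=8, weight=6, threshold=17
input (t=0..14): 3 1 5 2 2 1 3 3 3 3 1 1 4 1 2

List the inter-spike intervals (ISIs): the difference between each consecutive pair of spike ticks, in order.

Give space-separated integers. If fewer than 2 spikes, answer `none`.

Answer: 2 2 2 1 1 1 3

Derivation:
t=0: input=3 -> V=0 FIRE
t=1: input=1 -> V=6
t=2: input=5 -> V=0 FIRE
t=3: input=2 -> V=12
t=4: input=2 -> V=0 FIRE
t=5: input=1 -> V=6
t=6: input=3 -> V=0 FIRE
t=7: input=3 -> V=0 FIRE
t=8: input=3 -> V=0 FIRE
t=9: input=3 -> V=0 FIRE
t=10: input=1 -> V=6
t=11: input=1 -> V=10
t=12: input=4 -> V=0 FIRE
t=13: input=1 -> V=6
t=14: input=2 -> V=16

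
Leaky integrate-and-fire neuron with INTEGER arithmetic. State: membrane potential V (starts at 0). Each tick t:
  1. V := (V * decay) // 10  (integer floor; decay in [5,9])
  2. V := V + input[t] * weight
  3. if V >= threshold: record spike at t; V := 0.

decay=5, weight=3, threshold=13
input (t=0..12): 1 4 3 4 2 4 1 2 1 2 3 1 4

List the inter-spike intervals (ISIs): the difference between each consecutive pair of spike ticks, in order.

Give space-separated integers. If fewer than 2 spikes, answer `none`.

t=0: input=1 -> V=3
t=1: input=4 -> V=0 FIRE
t=2: input=3 -> V=9
t=3: input=4 -> V=0 FIRE
t=4: input=2 -> V=6
t=5: input=4 -> V=0 FIRE
t=6: input=1 -> V=3
t=7: input=2 -> V=7
t=8: input=1 -> V=6
t=9: input=2 -> V=9
t=10: input=3 -> V=0 FIRE
t=11: input=1 -> V=3
t=12: input=4 -> V=0 FIRE

Answer: 2 2 5 2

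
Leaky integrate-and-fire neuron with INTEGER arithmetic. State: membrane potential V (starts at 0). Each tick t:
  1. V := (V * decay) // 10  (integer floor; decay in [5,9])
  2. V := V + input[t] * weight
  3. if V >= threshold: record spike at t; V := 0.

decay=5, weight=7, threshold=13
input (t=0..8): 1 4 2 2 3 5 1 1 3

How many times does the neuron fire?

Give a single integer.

t=0: input=1 -> V=7
t=1: input=4 -> V=0 FIRE
t=2: input=2 -> V=0 FIRE
t=3: input=2 -> V=0 FIRE
t=4: input=3 -> V=0 FIRE
t=5: input=5 -> V=0 FIRE
t=6: input=1 -> V=7
t=7: input=1 -> V=10
t=8: input=3 -> V=0 FIRE

Answer: 6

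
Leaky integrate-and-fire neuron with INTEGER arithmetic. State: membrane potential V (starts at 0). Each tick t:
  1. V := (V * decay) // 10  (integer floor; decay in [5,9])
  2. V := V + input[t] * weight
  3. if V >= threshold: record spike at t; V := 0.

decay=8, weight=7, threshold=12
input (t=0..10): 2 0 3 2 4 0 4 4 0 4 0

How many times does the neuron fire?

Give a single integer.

Answer: 7

Derivation:
t=0: input=2 -> V=0 FIRE
t=1: input=0 -> V=0
t=2: input=3 -> V=0 FIRE
t=3: input=2 -> V=0 FIRE
t=4: input=4 -> V=0 FIRE
t=5: input=0 -> V=0
t=6: input=4 -> V=0 FIRE
t=7: input=4 -> V=0 FIRE
t=8: input=0 -> V=0
t=9: input=4 -> V=0 FIRE
t=10: input=0 -> V=0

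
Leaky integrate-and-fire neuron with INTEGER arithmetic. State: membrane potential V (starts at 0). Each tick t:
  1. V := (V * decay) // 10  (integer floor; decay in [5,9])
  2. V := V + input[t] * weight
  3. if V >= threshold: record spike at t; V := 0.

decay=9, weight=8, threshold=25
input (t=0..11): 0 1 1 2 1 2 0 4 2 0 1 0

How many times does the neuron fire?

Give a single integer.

Answer: 2

Derivation:
t=0: input=0 -> V=0
t=1: input=1 -> V=8
t=2: input=1 -> V=15
t=3: input=2 -> V=0 FIRE
t=4: input=1 -> V=8
t=5: input=2 -> V=23
t=6: input=0 -> V=20
t=7: input=4 -> V=0 FIRE
t=8: input=2 -> V=16
t=9: input=0 -> V=14
t=10: input=1 -> V=20
t=11: input=0 -> V=18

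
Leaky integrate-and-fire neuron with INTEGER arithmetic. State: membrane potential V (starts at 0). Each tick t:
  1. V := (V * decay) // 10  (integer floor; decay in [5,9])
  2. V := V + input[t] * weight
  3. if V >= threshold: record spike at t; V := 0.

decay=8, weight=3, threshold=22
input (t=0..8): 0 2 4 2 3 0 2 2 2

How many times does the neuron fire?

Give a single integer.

t=0: input=0 -> V=0
t=1: input=2 -> V=6
t=2: input=4 -> V=16
t=3: input=2 -> V=18
t=4: input=3 -> V=0 FIRE
t=5: input=0 -> V=0
t=6: input=2 -> V=6
t=7: input=2 -> V=10
t=8: input=2 -> V=14

Answer: 1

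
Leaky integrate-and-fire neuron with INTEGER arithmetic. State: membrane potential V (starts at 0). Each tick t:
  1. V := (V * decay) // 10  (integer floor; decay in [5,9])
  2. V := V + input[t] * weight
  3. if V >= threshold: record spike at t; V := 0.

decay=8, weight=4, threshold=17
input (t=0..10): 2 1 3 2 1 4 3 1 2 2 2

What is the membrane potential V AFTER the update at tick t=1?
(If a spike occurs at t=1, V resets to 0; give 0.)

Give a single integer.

Answer: 10

Derivation:
t=0: input=2 -> V=8
t=1: input=1 -> V=10
t=2: input=3 -> V=0 FIRE
t=3: input=2 -> V=8
t=4: input=1 -> V=10
t=5: input=4 -> V=0 FIRE
t=6: input=3 -> V=12
t=7: input=1 -> V=13
t=8: input=2 -> V=0 FIRE
t=9: input=2 -> V=8
t=10: input=2 -> V=14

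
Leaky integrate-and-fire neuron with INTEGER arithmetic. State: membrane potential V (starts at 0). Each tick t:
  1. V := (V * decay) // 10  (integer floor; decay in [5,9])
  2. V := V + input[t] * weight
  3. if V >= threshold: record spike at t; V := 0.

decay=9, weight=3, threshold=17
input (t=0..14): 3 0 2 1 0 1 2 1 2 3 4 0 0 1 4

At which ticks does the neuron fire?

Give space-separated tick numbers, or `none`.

t=0: input=3 -> V=9
t=1: input=0 -> V=8
t=2: input=2 -> V=13
t=3: input=1 -> V=14
t=4: input=0 -> V=12
t=5: input=1 -> V=13
t=6: input=2 -> V=0 FIRE
t=7: input=1 -> V=3
t=8: input=2 -> V=8
t=9: input=3 -> V=16
t=10: input=4 -> V=0 FIRE
t=11: input=0 -> V=0
t=12: input=0 -> V=0
t=13: input=1 -> V=3
t=14: input=4 -> V=14

Answer: 6 10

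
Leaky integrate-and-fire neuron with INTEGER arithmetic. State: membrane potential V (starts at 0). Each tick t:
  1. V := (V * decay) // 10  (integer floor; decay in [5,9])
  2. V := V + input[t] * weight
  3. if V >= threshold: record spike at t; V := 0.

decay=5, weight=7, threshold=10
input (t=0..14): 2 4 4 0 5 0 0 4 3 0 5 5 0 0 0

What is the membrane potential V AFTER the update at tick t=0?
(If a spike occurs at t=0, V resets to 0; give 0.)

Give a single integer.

Answer: 0

Derivation:
t=0: input=2 -> V=0 FIRE
t=1: input=4 -> V=0 FIRE
t=2: input=4 -> V=0 FIRE
t=3: input=0 -> V=0
t=4: input=5 -> V=0 FIRE
t=5: input=0 -> V=0
t=6: input=0 -> V=0
t=7: input=4 -> V=0 FIRE
t=8: input=3 -> V=0 FIRE
t=9: input=0 -> V=0
t=10: input=5 -> V=0 FIRE
t=11: input=5 -> V=0 FIRE
t=12: input=0 -> V=0
t=13: input=0 -> V=0
t=14: input=0 -> V=0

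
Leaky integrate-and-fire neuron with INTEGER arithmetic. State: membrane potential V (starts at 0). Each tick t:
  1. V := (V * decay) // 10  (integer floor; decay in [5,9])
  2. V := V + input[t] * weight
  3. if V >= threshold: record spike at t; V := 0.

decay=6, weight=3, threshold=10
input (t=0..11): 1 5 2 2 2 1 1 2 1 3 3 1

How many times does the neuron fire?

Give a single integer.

Answer: 3

Derivation:
t=0: input=1 -> V=3
t=1: input=5 -> V=0 FIRE
t=2: input=2 -> V=6
t=3: input=2 -> V=9
t=4: input=2 -> V=0 FIRE
t=5: input=1 -> V=3
t=6: input=1 -> V=4
t=7: input=2 -> V=8
t=8: input=1 -> V=7
t=9: input=3 -> V=0 FIRE
t=10: input=3 -> V=9
t=11: input=1 -> V=8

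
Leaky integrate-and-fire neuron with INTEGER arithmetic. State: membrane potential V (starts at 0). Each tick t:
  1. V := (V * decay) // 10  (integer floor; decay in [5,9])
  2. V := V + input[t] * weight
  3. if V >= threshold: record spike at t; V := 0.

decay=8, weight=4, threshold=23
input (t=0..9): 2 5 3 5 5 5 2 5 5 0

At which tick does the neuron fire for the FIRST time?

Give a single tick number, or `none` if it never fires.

Answer: 1

Derivation:
t=0: input=2 -> V=8
t=1: input=5 -> V=0 FIRE
t=2: input=3 -> V=12
t=3: input=5 -> V=0 FIRE
t=4: input=5 -> V=20
t=5: input=5 -> V=0 FIRE
t=6: input=2 -> V=8
t=7: input=5 -> V=0 FIRE
t=8: input=5 -> V=20
t=9: input=0 -> V=16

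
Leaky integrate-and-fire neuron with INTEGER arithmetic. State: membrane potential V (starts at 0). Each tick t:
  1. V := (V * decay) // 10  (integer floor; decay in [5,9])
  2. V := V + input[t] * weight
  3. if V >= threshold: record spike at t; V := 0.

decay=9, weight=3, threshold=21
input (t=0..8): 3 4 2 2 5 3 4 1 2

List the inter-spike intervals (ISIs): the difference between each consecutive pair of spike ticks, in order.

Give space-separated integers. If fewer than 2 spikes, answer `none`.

t=0: input=3 -> V=9
t=1: input=4 -> V=20
t=2: input=2 -> V=0 FIRE
t=3: input=2 -> V=6
t=4: input=5 -> V=20
t=5: input=3 -> V=0 FIRE
t=6: input=4 -> V=12
t=7: input=1 -> V=13
t=8: input=2 -> V=17

Answer: 3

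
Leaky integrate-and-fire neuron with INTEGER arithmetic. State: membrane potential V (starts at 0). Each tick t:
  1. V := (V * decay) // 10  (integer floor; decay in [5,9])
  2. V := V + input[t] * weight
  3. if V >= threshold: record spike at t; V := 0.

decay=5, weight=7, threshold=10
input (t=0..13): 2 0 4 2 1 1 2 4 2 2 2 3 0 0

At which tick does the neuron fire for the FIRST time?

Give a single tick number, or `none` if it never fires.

t=0: input=2 -> V=0 FIRE
t=1: input=0 -> V=0
t=2: input=4 -> V=0 FIRE
t=3: input=2 -> V=0 FIRE
t=4: input=1 -> V=7
t=5: input=1 -> V=0 FIRE
t=6: input=2 -> V=0 FIRE
t=7: input=4 -> V=0 FIRE
t=8: input=2 -> V=0 FIRE
t=9: input=2 -> V=0 FIRE
t=10: input=2 -> V=0 FIRE
t=11: input=3 -> V=0 FIRE
t=12: input=0 -> V=0
t=13: input=0 -> V=0

Answer: 0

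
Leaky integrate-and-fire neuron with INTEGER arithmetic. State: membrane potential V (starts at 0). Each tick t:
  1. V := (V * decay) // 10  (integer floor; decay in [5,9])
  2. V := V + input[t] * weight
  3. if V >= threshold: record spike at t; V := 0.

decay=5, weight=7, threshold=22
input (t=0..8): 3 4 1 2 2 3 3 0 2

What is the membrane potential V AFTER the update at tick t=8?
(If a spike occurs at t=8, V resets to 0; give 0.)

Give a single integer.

Answer: 14

Derivation:
t=0: input=3 -> V=21
t=1: input=4 -> V=0 FIRE
t=2: input=1 -> V=7
t=3: input=2 -> V=17
t=4: input=2 -> V=0 FIRE
t=5: input=3 -> V=21
t=6: input=3 -> V=0 FIRE
t=7: input=0 -> V=0
t=8: input=2 -> V=14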